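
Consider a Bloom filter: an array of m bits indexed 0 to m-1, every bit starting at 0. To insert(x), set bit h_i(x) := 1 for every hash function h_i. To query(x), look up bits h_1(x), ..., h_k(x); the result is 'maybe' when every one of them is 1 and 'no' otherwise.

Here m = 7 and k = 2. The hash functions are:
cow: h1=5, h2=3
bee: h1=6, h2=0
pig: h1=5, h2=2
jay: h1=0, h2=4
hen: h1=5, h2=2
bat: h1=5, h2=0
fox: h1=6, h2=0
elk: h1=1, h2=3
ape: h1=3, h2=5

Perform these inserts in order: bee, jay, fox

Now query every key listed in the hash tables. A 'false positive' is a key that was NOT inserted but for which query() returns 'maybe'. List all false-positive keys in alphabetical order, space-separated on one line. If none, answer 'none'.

Answer: none

Derivation:
Start: bits=0000000
After insert 'bee': sets bits 0 6 -> bits=1000001
After insert 'jay': sets bits 0 4 -> bits=1000101
After insert 'fox': sets bits 0 6 -> bits=1000101
Not inserted: ape bat cow elk hen pig — query each against bits=1000101:
query ape: checks bit3=0, bit5=0 (has a 0) -> no => not a false positive
query bat: checks bit0=1, bit5=0 (has a 0) -> no => not a false positive
query cow: checks bit3=0, bit5=0 (has a 0) -> no => not a false positive
query elk: checks bit1=0, bit3=0 (has a 0) -> no => not a false positive
query hen: checks bit2=0, bit5=0 (has a 0) -> no => not a false positive
query pig: checks bit2=0, bit5=0 (has a 0) -> no => not a false positive
False positives (alphabetical): none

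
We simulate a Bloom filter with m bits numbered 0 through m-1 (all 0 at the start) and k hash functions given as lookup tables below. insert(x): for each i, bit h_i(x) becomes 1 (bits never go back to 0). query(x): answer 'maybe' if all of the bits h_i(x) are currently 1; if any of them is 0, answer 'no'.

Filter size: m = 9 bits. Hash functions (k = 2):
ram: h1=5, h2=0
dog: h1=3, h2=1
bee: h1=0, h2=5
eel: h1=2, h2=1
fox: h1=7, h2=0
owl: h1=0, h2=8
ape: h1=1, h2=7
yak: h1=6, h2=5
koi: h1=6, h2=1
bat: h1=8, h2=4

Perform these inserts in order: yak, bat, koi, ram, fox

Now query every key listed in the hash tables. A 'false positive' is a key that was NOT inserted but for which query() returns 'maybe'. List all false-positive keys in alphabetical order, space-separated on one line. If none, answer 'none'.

Start: bits=000000000
After insert 'yak': sets bits 5 6 -> bits=000001100
After insert 'bat': sets bits 4 8 -> bits=000011101
After insert 'koi': sets bits 1 6 -> bits=010011101
After insert 'ram': sets bits 0 5 -> bits=110011101
After insert 'fox': sets bits 0 7 -> bits=110011111
Not inserted: ape bee dog eel owl — query each against bits=110011111:
query ape: checks bit1=1, bit7=1 (all 1) -> maybe => FALSE POSITIVE
query bee: checks bit0=1, bit5=1 (all 1) -> maybe => FALSE POSITIVE
query dog: checks bit1=1, bit3=0 (has a 0) -> no => not a false positive
query eel: checks bit1=1, bit2=0 (has a 0) -> no => not a false positive
query owl: checks bit0=1, bit8=1 (all 1) -> maybe => FALSE POSITIVE
False positives (alphabetical): ape bee owl

Answer: ape bee owl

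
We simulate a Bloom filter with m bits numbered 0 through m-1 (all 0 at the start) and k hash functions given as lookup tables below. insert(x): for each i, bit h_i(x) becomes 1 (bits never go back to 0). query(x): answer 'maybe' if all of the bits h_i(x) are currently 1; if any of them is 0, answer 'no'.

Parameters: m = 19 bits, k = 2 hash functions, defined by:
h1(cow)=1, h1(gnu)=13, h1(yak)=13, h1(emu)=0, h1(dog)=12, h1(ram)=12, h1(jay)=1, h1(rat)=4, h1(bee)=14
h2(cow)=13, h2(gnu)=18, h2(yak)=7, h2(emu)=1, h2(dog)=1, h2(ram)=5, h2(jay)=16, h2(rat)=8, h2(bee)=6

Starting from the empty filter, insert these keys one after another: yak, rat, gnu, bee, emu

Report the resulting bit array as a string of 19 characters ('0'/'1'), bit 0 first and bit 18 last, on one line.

Start: bits=0000000000000000000
After insert 'yak': sets bits 7 13 -> bits=0000000100000100000
After insert 'rat': sets bits 4 8 -> bits=0000100110000100000
After insert 'gnu': sets bits 13 18 -> bits=0000100110000100001
After insert 'bee': sets bits 6 14 -> bits=0000101110000110001
After insert 'emu': sets bits 0 1 -> bits=1100101110000110001

Answer: 1100101110000110001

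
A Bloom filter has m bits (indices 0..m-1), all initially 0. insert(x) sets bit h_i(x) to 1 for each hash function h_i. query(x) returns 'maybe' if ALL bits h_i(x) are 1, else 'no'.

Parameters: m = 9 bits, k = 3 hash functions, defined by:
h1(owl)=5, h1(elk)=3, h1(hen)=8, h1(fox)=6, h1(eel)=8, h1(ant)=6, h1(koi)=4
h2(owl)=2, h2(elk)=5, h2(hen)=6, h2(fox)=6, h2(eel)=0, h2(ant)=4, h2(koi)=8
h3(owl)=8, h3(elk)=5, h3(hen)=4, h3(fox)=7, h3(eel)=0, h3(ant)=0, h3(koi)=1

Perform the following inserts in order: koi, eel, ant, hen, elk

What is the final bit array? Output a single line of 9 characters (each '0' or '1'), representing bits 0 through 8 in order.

Start: bits=000000000
After insert 'koi': sets bits 1 4 8 -> bits=010010001
After insert 'eel': sets bits 0 8 -> bits=110010001
After insert 'ant': sets bits 0 4 6 -> bits=110010101
After insert 'hen': sets bits 4 6 8 -> bits=110010101
After insert 'elk': sets bits 3 5 -> bits=110111101

Answer: 110111101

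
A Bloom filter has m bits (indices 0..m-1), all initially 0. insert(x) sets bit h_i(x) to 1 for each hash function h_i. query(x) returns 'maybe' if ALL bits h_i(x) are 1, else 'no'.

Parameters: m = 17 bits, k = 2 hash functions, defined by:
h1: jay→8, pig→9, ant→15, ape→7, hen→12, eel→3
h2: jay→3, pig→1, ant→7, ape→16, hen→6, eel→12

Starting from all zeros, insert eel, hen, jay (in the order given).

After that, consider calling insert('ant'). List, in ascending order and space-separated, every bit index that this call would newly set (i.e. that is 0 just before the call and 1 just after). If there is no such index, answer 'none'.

Start: bits=00000000000000000
After insert 'eel': sets bits 3 12 -> bits=00010000000010000
After insert 'hen': sets bits 6 12 -> bits=00010010000010000
After insert 'jay': sets bits 3 8 -> bits=00010010100010000
insert 'ant' would touch bits 7 15; currently bit7=0, bit15=0
Bits that are 0 among those (would change 0->1): 7 15

Answer: 7 15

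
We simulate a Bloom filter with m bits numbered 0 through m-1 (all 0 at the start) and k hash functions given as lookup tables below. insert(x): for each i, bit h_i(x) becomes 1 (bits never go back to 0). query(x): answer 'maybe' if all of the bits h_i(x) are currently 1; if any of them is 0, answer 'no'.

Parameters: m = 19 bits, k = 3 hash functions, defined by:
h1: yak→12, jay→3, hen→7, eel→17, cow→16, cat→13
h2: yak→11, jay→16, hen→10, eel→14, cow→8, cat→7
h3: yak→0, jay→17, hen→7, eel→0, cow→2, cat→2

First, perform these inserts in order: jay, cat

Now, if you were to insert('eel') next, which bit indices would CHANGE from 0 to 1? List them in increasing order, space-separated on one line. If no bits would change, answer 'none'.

Start: bits=0000000000000000000
After insert 'jay': sets bits 3 16 17 -> bits=0001000000000000110
After insert 'cat': sets bits 2 7 13 -> bits=0011000100000100110
insert 'eel' would touch bits 0 14 17; currently bit0=0, bit14=0, bit17=1
Bits that are 0 among those (would change 0->1): 0 14

Answer: 0 14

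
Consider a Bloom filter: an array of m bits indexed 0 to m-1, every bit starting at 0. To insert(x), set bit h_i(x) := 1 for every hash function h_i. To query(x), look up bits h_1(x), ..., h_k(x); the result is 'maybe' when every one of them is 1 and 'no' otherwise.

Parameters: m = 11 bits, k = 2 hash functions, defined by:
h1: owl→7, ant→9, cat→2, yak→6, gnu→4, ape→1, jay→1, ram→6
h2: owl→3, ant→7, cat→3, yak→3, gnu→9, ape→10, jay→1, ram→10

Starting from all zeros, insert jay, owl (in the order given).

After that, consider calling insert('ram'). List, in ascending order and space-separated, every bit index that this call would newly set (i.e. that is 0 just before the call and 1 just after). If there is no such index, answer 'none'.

Start: bits=00000000000
After insert 'jay': sets bits 1 -> bits=01000000000
After insert 'owl': sets bits 3 7 -> bits=01010001000
insert 'ram' would touch bits 6 10; currently bit6=0, bit10=0
Bits that are 0 among those (would change 0->1): 6 10

Answer: 6 10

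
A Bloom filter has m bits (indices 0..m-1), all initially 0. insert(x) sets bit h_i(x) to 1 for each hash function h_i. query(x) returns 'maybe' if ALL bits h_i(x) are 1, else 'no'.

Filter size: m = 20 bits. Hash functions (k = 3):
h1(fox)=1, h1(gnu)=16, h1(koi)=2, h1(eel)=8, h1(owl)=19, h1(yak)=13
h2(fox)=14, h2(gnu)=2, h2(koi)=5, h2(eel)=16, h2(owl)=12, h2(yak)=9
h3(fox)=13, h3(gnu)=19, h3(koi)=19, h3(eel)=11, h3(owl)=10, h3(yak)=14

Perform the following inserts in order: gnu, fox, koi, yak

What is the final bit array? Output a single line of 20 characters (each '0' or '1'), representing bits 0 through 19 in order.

Answer: 01100100010001101001

Derivation:
Start: bits=00000000000000000000
After insert 'gnu': sets bits 2 16 19 -> bits=00100000000000001001
After insert 'fox': sets bits 1 13 14 -> bits=01100000000001101001
After insert 'koi': sets bits 2 5 19 -> bits=01100100000001101001
After insert 'yak': sets bits 9 13 14 -> bits=01100100010001101001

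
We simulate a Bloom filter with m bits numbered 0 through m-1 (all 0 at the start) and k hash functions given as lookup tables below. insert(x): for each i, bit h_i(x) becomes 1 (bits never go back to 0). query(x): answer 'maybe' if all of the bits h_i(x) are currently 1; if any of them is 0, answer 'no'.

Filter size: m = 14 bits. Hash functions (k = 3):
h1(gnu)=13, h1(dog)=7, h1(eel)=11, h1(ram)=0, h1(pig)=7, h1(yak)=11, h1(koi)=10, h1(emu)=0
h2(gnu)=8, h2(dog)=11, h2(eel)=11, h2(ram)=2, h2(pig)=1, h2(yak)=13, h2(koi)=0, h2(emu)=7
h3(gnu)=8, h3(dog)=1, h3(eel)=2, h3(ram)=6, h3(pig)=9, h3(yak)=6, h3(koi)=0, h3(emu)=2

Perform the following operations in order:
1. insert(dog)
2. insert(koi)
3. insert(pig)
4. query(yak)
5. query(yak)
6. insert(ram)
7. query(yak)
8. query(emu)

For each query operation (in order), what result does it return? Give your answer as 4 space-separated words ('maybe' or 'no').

Answer: no no no maybe

Derivation:
Start: bits=00000000000000
Op 1: insert dog -> sets bits 1 7 11 -> bits=01000001000100
Op 2: insert koi -> sets bits 0 10 -> bits=11000001001100
Op 3: insert pig -> sets bits 1 7 9 -> bits=11000001011100
Op 4: query yak -> checks bit6=0, bit11=1, bit13=0 (has a 0) -> no
Op 5: query yak -> checks bit6=0, bit11=1, bit13=0 (has a 0) -> no
Op 6: insert ram -> sets bits 0 2 6 -> bits=11100011011100
Op 7: query yak -> checks bit6=1, bit11=1, bit13=0 (has a 0) -> no
Op 8: query emu -> checks bit0=1, bit2=1, bit7=1 (all 1) -> maybe
Query results in order: no no no maybe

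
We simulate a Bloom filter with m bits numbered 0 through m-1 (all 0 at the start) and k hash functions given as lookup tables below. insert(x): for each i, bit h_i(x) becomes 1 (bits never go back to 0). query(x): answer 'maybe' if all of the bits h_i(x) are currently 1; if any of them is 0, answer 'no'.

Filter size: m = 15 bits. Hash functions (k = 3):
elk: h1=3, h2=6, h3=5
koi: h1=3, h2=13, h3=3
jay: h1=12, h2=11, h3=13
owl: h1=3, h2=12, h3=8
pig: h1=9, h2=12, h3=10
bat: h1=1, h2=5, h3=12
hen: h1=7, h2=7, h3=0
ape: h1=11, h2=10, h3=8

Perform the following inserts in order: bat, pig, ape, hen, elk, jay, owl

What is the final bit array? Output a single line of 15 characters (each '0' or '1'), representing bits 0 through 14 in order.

Answer: 110101111111110

Derivation:
Start: bits=000000000000000
After insert 'bat': sets bits 1 5 12 -> bits=010001000000100
After insert 'pig': sets bits 9 10 12 -> bits=010001000110100
After insert 'ape': sets bits 8 10 11 -> bits=010001001111100
After insert 'hen': sets bits 0 7 -> bits=110001011111100
After insert 'elk': sets bits 3 5 6 -> bits=110101111111100
After insert 'jay': sets bits 11 12 13 -> bits=110101111111110
After insert 'owl': sets bits 3 8 12 -> bits=110101111111110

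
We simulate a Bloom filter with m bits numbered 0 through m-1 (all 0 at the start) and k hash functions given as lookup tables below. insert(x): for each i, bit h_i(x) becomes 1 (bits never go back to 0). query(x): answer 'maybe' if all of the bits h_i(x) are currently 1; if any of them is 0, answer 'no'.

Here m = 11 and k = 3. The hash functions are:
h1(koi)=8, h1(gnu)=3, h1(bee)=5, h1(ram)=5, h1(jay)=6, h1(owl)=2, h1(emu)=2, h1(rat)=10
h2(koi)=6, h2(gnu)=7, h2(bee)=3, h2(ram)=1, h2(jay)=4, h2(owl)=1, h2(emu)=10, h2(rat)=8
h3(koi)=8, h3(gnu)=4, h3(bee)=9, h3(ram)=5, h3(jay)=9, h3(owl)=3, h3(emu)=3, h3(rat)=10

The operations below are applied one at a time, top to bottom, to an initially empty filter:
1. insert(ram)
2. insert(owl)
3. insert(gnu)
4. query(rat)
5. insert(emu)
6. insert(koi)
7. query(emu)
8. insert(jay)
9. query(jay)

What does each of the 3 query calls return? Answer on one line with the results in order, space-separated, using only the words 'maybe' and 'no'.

Start: bits=00000000000
Op 1: insert ram -> sets bits 1 5 -> bits=01000100000
Op 2: insert owl -> sets bits 1 2 3 -> bits=01110100000
Op 3: insert gnu -> sets bits 3 4 7 -> bits=01111101000
Op 4: query rat -> checks bit8=0, bit10=0 (has a 0) -> no
Op 5: insert emu -> sets bits 2 3 10 -> bits=01111101001
Op 6: insert koi -> sets bits 6 8 -> bits=01111111101
Op 7: query emu -> checks bit2=1, bit3=1, bit10=1 (all 1) -> maybe
Op 8: insert jay -> sets bits 4 6 9 -> bits=01111111111
Op 9: query jay -> checks bit4=1, bit6=1, bit9=1 (all 1) -> maybe
Query results in order: no maybe maybe

Answer: no maybe maybe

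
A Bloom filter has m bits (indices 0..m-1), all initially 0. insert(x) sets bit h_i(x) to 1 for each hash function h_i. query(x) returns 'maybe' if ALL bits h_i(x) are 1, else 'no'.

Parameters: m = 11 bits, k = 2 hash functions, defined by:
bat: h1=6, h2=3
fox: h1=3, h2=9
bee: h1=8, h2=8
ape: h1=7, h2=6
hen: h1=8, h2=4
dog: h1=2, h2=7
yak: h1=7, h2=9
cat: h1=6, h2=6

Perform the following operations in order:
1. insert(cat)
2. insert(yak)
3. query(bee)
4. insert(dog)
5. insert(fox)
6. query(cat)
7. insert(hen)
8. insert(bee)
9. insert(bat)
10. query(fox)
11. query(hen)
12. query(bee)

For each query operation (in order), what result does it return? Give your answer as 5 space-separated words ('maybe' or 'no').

Answer: no maybe maybe maybe maybe

Derivation:
Start: bits=00000000000
Op 1: insert cat -> sets bits 6 -> bits=00000010000
Op 2: insert yak -> sets bits 7 9 -> bits=00000011010
Op 3: query bee -> checks bit8=0 (has a 0) -> no
Op 4: insert dog -> sets bits 2 7 -> bits=00100011010
Op 5: insert fox -> sets bits 3 9 -> bits=00110011010
Op 6: query cat -> checks bit6=1 (all 1) -> maybe
Op 7: insert hen -> sets bits 4 8 -> bits=00111011110
Op 8: insert bee -> sets bits 8 -> bits=00111011110
Op 9: insert bat -> sets bits 3 6 -> bits=00111011110
Op 10: query fox -> checks bit3=1, bit9=1 (all 1) -> maybe
Op 11: query hen -> checks bit4=1, bit8=1 (all 1) -> maybe
Op 12: query bee -> checks bit8=1 (all 1) -> maybe
Query results in order: no maybe maybe maybe maybe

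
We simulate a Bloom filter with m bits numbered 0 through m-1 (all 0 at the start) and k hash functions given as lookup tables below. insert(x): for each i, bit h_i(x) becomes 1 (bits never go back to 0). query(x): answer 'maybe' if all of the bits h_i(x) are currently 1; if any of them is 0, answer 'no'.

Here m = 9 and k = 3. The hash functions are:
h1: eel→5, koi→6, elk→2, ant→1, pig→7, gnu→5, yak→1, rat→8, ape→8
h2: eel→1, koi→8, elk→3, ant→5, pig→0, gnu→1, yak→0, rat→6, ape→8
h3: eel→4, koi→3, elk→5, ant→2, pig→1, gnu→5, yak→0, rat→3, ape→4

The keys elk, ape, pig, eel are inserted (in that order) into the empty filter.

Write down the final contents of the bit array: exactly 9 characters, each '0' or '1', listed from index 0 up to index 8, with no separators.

Start: bits=000000000
After insert 'elk': sets bits 2 3 5 -> bits=001101000
After insert 'ape': sets bits 4 8 -> bits=001111001
After insert 'pig': sets bits 0 1 7 -> bits=111111011
After insert 'eel': sets bits 1 4 5 -> bits=111111011

Answer: 111111011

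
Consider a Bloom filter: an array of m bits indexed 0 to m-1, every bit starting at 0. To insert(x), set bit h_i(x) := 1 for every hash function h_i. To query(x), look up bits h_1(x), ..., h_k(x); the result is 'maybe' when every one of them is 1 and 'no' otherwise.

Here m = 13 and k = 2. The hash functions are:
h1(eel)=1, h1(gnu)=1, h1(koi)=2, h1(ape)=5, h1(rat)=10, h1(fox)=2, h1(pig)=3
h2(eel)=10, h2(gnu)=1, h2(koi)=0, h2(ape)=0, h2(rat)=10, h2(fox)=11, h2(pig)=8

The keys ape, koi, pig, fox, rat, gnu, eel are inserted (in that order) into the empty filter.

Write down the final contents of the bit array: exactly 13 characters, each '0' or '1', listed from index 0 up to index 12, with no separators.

Start: bits=0000000000000
After insert 'ape': sets bits 0 5 -> bits=1000010000000
After insert 'koi': sets bits 0 2 -> bits=1010010000000
After insert 'pig': sets bits 3 8 -> bits=1011010010000
After insert 'fox': sets bits 2 11 -> bits=1011010010010
After insert 'rat': sets bits 10 -> bits=1011010010110
After insert 'gnu': sets bits 1 -> bits=1111010010110
After insert 'eel': sets bits 1 10 -> bits=1111010010110

Answer: 1111010010110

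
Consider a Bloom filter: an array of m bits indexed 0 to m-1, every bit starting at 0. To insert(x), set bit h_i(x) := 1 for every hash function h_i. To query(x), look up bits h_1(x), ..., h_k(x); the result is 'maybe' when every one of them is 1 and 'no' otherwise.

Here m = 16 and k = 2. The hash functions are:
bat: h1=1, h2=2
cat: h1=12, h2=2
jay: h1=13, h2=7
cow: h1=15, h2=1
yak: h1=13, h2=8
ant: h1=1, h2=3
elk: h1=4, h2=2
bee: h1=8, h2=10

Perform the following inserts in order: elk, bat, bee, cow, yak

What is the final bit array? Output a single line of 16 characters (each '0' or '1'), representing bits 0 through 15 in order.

Start: bits=0000000000000000
After insert 'elk': sets bits 2 4 -> bits=0010100000000000
After insert 'bat': sets bits 1 2 -> bits=0110100000000000
After insert 'bee': sets bits 8 10 -> bits=0110100010100000
After insert 'cow': sets bits 1 15 -> bits=0110100010100001
After insert 'yak': sets bits 8 13 -> bits=0110100010100101

Answer: 0110100010100101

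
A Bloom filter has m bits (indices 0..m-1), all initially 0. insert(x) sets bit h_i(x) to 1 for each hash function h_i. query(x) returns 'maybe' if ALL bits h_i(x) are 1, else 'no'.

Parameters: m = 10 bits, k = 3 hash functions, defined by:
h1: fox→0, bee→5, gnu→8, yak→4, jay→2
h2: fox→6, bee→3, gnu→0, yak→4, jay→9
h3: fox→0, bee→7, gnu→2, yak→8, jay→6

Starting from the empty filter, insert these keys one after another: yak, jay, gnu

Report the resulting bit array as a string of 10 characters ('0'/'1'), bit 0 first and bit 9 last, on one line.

Start: bits=0000000000
After insert 'yak': sets bits 4 8 -> bits=0000100010
After insert 'jay': sets bits 2 6 9 -> bits=0010101011
After insert 'gnu': sets bits 0 2 8 -> bits=1010101011

Answer: 1010101011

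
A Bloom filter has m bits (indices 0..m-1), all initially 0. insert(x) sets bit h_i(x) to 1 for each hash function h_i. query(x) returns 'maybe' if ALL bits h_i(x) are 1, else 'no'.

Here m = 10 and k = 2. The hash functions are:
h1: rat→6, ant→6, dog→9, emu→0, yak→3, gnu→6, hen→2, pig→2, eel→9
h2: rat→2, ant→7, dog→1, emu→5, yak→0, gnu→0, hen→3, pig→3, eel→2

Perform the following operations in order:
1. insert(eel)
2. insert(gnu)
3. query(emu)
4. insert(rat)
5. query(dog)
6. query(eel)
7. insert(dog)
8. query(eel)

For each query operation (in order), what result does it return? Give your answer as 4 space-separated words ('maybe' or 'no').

Start: bits=0000000000
Op 1: insert eel -> sets bits 2 9 -> bits=0010000001
Op 2: insert gnu -> sets bits 0 6 -> bits=1010001001
Op 3: query emu -> checks bit0=1, bit5=0 (has a 0) -> no
Op 4: insert rat -> sets bits 2 6 -> bits=1010001001
Op 5: query dog -> checks bit1=0, bit9=1 (has a 0) -> no
Op 6: query eel -> checks bit2=1, bit9=1 (all 1) -> maybe
Op 7: insert dog -> sets bits 1 9 -> bits=1110001001
Op 8: query eel -> checks bit2=1, bit9=1 (all 1) -> maybe
Query results in order: no no maybe maybe

Answer: no no maybe maybe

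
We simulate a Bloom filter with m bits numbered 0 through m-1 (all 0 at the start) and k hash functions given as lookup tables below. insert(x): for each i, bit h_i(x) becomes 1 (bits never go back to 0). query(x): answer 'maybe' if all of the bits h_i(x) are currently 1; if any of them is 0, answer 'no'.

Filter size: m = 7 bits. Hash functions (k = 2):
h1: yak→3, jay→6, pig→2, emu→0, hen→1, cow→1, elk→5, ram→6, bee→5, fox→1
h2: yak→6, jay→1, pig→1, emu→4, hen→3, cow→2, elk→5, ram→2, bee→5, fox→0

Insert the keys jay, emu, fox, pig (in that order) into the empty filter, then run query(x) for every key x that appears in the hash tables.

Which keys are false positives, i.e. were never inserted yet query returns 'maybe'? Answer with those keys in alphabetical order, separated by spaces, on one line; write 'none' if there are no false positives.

Answer: cow ram

Derivation:
Start: bits=0000000
After insert 'jay': sets bits 1 6 -> bits=0100001
After insert 'emu': sets bits 0 4 -> bits=1100101
After insert 'fox': sets bits 0 1 -> bits=1100101
After insert 'pig': sets bits 1 2 -> bits=1110101
Not inserted: bee cow elk hen ram yak — query each against bits=1110101:
query bee: checks bit5=0 (has a 0) -> no => not a false positive
query cow: checks bit1=1, bit2=1 (all 1) -> maybe => FALSE POSITIVE
query elk: checks bit5=0 (has a 0) -> no => not a false positive
query hen: checks bit1=1, bit3=0 (has a 0) -> no => not a false positive
query ram: checks bit2=1, bit6=1 (all 1) -> maybe => FALSE POSITIVE
query yak: checks bit3=0, bit6=1 (has a 0) -> no => not a false positive
False positives (alphabetical): cow ram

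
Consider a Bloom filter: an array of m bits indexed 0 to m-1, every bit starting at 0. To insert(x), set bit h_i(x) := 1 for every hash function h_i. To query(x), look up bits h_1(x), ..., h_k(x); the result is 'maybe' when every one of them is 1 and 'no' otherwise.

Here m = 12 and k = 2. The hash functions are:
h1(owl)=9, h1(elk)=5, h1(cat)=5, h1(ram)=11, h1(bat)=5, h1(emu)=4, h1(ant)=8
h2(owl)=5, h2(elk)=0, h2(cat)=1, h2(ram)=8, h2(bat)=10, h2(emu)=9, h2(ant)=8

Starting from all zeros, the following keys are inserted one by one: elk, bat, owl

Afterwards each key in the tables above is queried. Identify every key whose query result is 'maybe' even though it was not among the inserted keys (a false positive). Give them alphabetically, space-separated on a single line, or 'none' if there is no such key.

Answer: none

Derivation:
Start: bits=000000000000
After insert 'elk': sets bits 0 5 -> bits=100001000000
After insert 'bat': sets bits 5 10 -> bits=100001000010
After insert 'owl': sets bits 5 9 -> bits=100001000110
Not inserted: ant cat emu ram — query each against bits=100001000110:
query ant: checks bit8=0 (has a 0) -> no => not a false positive
query cat: checks bit1=0, bit5=1 (has a 0) -> no => not a false positive
query emu: checks bit4=0, bit9=1 (has a 0) -> no => not a false positive
query ram: checks bit8=0, bit11=0 (has a 0) -> no => not a false positive
False positives (alphabetical): none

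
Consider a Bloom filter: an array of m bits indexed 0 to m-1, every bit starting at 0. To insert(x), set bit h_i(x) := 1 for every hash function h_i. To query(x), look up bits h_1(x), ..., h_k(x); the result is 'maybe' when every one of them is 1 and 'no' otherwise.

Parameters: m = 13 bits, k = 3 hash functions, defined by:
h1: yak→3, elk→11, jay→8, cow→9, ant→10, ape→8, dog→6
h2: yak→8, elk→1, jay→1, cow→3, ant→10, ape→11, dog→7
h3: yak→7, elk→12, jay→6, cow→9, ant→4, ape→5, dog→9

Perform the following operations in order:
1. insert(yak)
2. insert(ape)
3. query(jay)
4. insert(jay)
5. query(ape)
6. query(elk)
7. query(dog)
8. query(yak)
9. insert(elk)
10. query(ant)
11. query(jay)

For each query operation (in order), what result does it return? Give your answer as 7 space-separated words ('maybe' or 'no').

Start: bits=0000000000000
Op 1: insert yak -> sets bits 3 7 8 -> bits=0001000110000
Op 2: insert ape -> sets bits 5 8 11 -> bits=0001010110010
Op 3: query jay -> checks bit1=0, bit6=0, bit8=1 (has a 0) -> no
Op 4: insert jay -> sets bits 1 6 8 -> bits=0101011110010
Op 5: query ape -> checks bit5=1, bit8=1, bit11=1 (all 1) -> maybe
Op 6: query elk -> checks bit1=1, bit11=1, bit12=0 (has a 0) -> no
Op 7: query dog -> checks bit6=1, bit7=1, bit9=0 (has a 0) -> no
Op 8: query yak -> checks bit3=1, bit7=1, bit8=1 (all 1) -> maybe
Op 9: insert elk -> sets bits 1 11 12 -> bits=0101011110011
Op 10: query ant -> checks bit4=0, bit10=0 (has a 0) -> no
Op 11: query jay -> checks bit1=1, bit6=1, bit8=1 (all 1) -> maybe
Query results in order: no maybe no no maybe no maybe

Answer: no maybe no no maybe no maybe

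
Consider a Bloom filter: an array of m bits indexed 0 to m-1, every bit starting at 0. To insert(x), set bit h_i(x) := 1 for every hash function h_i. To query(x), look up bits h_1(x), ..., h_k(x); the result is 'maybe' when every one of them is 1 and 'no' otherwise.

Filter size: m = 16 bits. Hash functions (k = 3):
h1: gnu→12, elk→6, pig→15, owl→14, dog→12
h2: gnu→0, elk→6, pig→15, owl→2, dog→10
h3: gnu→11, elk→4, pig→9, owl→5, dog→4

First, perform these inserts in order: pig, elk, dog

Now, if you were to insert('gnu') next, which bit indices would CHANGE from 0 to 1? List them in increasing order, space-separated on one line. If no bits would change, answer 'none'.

Answer: 0 11

Derivation:
Start: bits=0000000000000000
After insert 'pig': sets bits 9 15 -> bits=0000000001000001
After insert 'elk': sets bits 4 6 -> bits=0000101001000001
After insert 'dog': sets bits 4 10 12 -> bits=0000101001101001
insert 'gnu' would touch bits 0 11 12; currently bit0=0, bit11=0, bit12=1
Bits that are 0 among those (would change 0->1): 0 11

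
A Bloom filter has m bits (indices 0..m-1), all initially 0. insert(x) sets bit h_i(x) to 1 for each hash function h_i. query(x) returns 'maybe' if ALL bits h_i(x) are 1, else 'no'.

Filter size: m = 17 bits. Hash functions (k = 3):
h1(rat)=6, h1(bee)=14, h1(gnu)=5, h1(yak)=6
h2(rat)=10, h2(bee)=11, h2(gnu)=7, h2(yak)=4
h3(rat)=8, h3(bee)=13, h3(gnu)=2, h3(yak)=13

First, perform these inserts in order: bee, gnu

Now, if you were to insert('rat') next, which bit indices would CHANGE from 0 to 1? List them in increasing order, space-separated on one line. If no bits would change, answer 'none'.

Answer: 6 8 10

Derivation:
Start: bits=00000000000000000
After insert 'bee': sets bits 11 13 14 -> bits=00000000000101100
After insert 'gnu': sets bits 2 5 7 -> bits=00100101000101100
insert 'rat' would touch bits 6 8 10; currently bit6=0, bit8=0, bit10=0
Bits that are 0 among those (would change 0->1): 6 8 10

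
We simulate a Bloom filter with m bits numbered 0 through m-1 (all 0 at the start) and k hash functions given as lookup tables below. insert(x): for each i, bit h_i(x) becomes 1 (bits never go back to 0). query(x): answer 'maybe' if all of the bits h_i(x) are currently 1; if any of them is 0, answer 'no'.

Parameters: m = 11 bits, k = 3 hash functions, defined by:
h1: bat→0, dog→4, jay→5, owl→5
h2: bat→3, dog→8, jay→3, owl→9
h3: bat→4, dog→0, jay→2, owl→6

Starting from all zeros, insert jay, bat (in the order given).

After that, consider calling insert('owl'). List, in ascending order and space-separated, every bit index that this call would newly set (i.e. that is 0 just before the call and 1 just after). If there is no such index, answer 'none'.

Start: bits=00000000000
After insert 'jay': sets bits 2 3 5 -> bits=00110100000
After insert 'bat': sets bits 0 3 4 -> bits=10111100000
insert 'owl' would touch bits 5 6 9; currently bit5=1, bit6=0, bit9=0
Bits that are 0 among those (would change 0->1): 6 9

Answer: 6 9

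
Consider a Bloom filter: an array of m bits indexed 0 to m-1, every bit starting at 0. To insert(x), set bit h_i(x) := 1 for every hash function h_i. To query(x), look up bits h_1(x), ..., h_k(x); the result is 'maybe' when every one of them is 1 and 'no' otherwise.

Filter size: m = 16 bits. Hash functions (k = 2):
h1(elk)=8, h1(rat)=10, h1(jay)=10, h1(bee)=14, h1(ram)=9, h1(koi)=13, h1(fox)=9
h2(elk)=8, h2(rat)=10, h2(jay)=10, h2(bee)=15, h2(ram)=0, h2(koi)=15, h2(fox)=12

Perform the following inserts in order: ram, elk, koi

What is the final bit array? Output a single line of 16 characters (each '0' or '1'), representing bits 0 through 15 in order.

Answer: 1000000011000101

Derivation:
Start: bits=0000000000000000
After insert 'ram': sets bits 0 9 -> bits=1000000001000000
After insert 'elk': sets bits 8 -> bits=1000000011000000
After insert 'koi': sets bits 13 15 -> bits=1000000011000101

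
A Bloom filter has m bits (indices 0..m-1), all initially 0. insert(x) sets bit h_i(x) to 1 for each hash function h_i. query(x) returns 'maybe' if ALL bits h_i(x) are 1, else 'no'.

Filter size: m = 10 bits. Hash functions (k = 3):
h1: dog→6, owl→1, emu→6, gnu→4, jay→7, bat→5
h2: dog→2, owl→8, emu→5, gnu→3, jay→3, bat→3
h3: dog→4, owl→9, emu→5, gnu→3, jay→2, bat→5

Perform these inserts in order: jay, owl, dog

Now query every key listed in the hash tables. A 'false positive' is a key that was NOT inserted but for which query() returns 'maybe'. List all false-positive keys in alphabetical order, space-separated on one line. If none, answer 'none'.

Start: bits=0000000000
After insert 'jay': sets bits 2 3 7 -> bits=0011000100
After insert 'owl': sets bits 1 8 9 -> bits=0111000111
After insert 'dog': sets bits 2 4 6 -> bits=0111101111
Not inserted: bat emu gnu — query each against bits=0111101111:
query bat: checks bit3=1, bit5=0 (has a 0) -> no => not a false positive
query emu: checks bit5=0, bit6=1 (has a 0) -> no => not a false positive
query gnu: checks bit3=1, bit4=1 (all 1) -> maybe => FALSE POSITIVE
False positives (alphabetical): gnu

Answer: gnu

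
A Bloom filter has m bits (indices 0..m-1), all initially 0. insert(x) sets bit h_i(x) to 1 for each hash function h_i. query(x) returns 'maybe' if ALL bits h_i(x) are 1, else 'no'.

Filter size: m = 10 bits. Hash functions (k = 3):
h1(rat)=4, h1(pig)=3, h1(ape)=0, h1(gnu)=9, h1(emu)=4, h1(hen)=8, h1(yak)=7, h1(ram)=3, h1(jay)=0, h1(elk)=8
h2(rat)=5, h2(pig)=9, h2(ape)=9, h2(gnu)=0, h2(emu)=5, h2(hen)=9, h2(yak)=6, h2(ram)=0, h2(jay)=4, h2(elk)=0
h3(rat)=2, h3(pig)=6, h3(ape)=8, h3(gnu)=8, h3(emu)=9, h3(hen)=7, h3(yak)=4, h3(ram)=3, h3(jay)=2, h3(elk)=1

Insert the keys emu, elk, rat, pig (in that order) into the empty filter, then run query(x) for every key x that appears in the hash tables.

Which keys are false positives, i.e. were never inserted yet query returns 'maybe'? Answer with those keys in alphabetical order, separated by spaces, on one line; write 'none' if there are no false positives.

Answer: ape gnu jay ram

Derivation:
Start: bits=0000000000
After insert 'emu': sets bits 4 5 9 -> bits=0000110001
After insert 'elk': sets bits 0 1 8 -> bits=1100110011
After insert 'rat': sets bits 2 4 5 -> bits=1110110011
After insert 'pig': sets bits 3 6 9 -> bits=1111111011
Not inserted: ape gnu hen jay ram yak — query each against bits=1111111011:
query ape: checks bit0=1, bit8=1, bit9=1 (all 1) -> maybe => FALSE POSITIVE
query gnu: checks bit0=1, bit8=1, bit9=1 (all 1) -> maybe => FALSE POSITIVE
query hen: checks bit7=0, bit8=1, bit9=1 (has a 0) -> no => not a false positive
query jay: checks bit0=1, bit2=1, bit4=1 (all 1) -> maybe => FALSE POSITIVE
query ram: checks bit0=1, bit3=1 (all 1) -> maybe => FALSE POSITIVE
query yak: checks bit4=1, bit6=1, bit7=0 (has a 0) -> no => not a false positive
False positives (alphabetical): ape gnu jay ram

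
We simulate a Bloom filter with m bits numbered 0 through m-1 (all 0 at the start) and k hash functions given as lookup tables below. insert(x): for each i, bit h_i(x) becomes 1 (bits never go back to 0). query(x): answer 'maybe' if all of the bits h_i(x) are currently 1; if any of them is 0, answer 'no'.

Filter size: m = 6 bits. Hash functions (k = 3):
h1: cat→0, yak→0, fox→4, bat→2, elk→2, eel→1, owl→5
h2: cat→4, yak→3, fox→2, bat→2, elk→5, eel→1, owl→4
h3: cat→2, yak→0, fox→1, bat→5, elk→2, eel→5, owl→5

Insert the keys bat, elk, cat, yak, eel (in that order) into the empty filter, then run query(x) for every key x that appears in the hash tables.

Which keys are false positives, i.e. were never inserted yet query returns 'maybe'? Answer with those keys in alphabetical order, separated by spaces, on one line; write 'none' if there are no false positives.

Answer: fox owl

Derivation:
Start: bits=000000
After insert 'bat': sets bits 2 5 -> bits=001001
After insert 'elk': sets bits 2 5 -> bits=001001
After insert 'cat': sets bits 0 2 4 -> bits=101011
After insert 'yak': sets bits 0 3 -> bits=101111
After insert 'eel': sets bits 1 5 -> bits=111111
Not inserted: fox owl — query each against bits=111111:
query fox: checks bit1=1, bit2=1, bit4=1 (all 1) -> maybe => FALSE POSITIVE
query owl: checks bit4=1, bit5=1 (all 1) -> maybe => FALSE POSITIVE
False positives (alphabetical): fox owl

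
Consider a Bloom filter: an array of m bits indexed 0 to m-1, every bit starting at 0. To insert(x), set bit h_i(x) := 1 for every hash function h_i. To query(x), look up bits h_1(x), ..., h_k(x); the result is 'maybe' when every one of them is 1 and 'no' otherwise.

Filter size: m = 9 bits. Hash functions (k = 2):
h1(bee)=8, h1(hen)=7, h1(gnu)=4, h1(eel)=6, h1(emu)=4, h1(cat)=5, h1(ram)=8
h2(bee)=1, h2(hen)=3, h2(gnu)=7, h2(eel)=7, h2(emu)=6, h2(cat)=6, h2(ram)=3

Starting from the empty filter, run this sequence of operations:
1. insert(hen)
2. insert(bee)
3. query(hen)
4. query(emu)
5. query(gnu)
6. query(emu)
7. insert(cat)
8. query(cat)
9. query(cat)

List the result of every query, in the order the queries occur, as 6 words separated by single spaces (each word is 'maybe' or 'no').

Start: bits=000000000
Op 1: insert hen -> sets bits 3 7 -> bits=000100010
Op 2: insert bee -> sets bits 1 8 -> bits=010100011
Op 3: query hen -> checks bit3=1, bit7=1 (all 1) -> maybe
Op 4: query emu -> checks bit4=0, bit6=0 (has a 0) -> no
Op 5: query gnu -> checks bit4=0, bit7=1 (has a 0) -> no
Op 6: query emu -> checks bit4=0, bit6=0 (has a 0) -> no
Op 7: insert cat -> sets bits 5 6 -> bits=010101111
Op 8: query cat -> checks bit5=1, bit6=1 (all 1) -> maybe
Op 9: query cat -> checks bit5=1, bit6=1 (all 1) -> maybe
Query results in order: maybe no no no maybe maybe

Answer: maybe no no no maybe maybe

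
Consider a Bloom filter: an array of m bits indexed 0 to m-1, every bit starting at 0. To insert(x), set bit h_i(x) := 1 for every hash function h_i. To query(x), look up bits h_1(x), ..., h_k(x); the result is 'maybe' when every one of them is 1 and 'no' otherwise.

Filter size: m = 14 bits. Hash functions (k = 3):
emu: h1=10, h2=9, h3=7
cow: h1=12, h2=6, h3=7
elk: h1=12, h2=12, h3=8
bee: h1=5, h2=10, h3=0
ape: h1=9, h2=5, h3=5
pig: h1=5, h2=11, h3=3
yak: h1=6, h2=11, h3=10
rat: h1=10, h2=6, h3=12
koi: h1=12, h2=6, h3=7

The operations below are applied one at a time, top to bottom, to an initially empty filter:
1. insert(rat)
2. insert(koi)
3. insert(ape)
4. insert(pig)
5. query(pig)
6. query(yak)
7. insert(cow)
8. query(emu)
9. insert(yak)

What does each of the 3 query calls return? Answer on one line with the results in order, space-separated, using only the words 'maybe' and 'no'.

Start: bits=00000000000000
Op 1: insert rat -> sets bits 6 10 12 -> bits=00000010001010
Op 2: insert koi -> sets bits 6 7 12 -> bits=00000011001010
Op 3: insert ape -> sets bits 5 9 -> bits=00000111011010
Op 4: insert pig -> sets bits 3 5 11 -> bits=00010111011110
Op 5: query pig -> checks bit3=1, bit5=1, bit11=1 (all 1) -> maybe
Op 6: query yak -> checks bit6=1, bit10=1, bit11=1 (all 1) -> maybe
Op 7: insert cow -> sets bits 6 7 12 -> bits=00010111011110
Op 8: query emu -> checks bit7=1, bit9=1, bit10=1 (all 1) -> maybe
Op 9: insert yak -> sets bits 6 10 11 -> bits=00010111011110
Query results in order: maybe maybe maybe

Answer: maybe maybe maybe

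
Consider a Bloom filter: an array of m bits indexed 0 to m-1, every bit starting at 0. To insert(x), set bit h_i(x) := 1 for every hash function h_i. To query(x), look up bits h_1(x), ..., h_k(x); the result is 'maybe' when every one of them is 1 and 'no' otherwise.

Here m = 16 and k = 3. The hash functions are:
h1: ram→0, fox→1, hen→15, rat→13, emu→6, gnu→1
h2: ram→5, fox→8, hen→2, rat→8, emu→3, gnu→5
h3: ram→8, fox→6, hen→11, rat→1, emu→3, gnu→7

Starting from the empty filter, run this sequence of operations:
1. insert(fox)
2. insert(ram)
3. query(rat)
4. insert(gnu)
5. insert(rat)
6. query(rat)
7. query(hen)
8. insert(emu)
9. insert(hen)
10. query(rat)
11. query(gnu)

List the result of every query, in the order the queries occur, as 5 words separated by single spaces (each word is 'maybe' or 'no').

Start: bits=0000000000000000
Op 1: insert fox -> sets bits 1 6 8 -> bits=0100001010000000
Op 2: insert ram -> sets bits 0 5 8 -> bits=1100011010000000
Op 3: query rat -> checks bit1=1, bit8=1, bit13=0 (has a 0) -> no
Op 4: insert gnu -> sets bits 1 5 7 -> bits=1100011110000000
Op 5: insert rat -> sets bits 1 8 13 -> bits=1100011110000100
Op 6: query rat -> checks bit1=1, bit8=1, bit13=1 (all 1) -> maybe
Op 7: query hen -> checks bit2=0, bit11=0, bit15=0 (has a 0) -> no
Op 8: insert emu -> sets bits 3 6 -> bits=1101011110000100
Op 9: insert hen -> sets bits 2 11 15 -> bits=1111011110010101
Op 10: query rat -> checks bit1=1, bit8=1, bit13=1 (all 1) -> maybe
Op 11: query gnu -> checks bit1=1, bit5=1, bit7=1 (all 1) -> maybe
Query results in order: no maybe no maybe maybe

Answer: no maybe no maybe maybe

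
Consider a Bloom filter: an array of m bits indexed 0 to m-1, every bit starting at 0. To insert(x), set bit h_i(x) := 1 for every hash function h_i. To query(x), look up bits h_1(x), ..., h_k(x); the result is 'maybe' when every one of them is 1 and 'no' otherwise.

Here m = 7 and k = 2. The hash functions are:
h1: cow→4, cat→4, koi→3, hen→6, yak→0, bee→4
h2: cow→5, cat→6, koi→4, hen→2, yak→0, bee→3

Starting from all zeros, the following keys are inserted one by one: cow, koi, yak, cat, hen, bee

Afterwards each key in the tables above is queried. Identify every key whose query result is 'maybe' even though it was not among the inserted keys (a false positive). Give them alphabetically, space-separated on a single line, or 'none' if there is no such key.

Answer: none

Derivation:
Start: bits=0000000
After insert 'cow': sets bits 4 5 -> bits=0000110
After insert 'koi': sets bits 3 4 -> bits=0001110
After insert 'yak': sets bits 0 -> bits=1001110
After insert 'cat': sets bits 4 6 -> bits=1001111
After insert 'hen': sets bits 2 6 -> bits=1011111
After insert 'bee': sets bits 3 4 -> bits=1011111
Not inserted: (none) — query each against bits=1011111:
False positives (alphabetical): none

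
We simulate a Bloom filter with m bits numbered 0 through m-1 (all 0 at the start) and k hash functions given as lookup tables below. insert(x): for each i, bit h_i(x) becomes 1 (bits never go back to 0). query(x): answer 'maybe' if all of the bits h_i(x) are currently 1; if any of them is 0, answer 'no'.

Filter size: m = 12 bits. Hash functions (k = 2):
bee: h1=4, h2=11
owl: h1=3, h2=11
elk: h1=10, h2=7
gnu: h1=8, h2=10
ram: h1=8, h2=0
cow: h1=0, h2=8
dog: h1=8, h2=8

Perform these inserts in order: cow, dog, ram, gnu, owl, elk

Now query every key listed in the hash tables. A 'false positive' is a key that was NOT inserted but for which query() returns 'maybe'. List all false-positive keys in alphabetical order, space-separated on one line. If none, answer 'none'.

Start: bits=000000000000
After insert 'cow': sets bits 0 8 -> bits=100000001000
After insert 'dog': sets bits 8 -> bits=100000001000
After insert 'ram': sets bits 0 8 -> bits=100000001000
After insert 'gnu': sets bits 8 10 -> bits=100000001010
After insert 'owl': sets bits 3 11 -> bits=100100001011
After insert 'elk': sets bits 7 10 -> bits=100100011011
Not inserted: bee — query each against bits=100100011011:
query bee: checks bit4=0, bit11=1 (has a 0) -> no => not a false positive
False positives (alphabetical): none

Answer: none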